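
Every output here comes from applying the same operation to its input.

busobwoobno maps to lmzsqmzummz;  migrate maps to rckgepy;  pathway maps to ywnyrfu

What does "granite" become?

The transformation: shift every letter 2 places backward in the alphabet (wrapping around), then move the last 2 characters to the front (rotate right by 2).
Applying both steps to "granite": "epylgrc", then "rcepylg".

rcepylg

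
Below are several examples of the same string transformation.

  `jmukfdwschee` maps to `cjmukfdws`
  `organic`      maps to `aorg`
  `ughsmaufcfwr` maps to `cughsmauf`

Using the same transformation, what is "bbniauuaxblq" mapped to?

xbbniauua

In each case the input is transformed by: delete the last 3 characters, then move the last character to the front.
Starting from "bbniauuaxblq": after the first operation, "bbniauuax"; after the second, "xbbniauua".
(Check on "jmukfdwschee": → "jmukfdwsc" → "cjmukfdws" ✓)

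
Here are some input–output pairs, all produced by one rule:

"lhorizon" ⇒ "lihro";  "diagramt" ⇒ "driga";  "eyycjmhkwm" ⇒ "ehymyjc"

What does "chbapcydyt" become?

cyhcbpa

The pattern: delete the last 3 characters, then take characters alternately from the front and the back (1st, last, 2nd, 2nd-last, ...).
Applying that to "chbapcydyt" gives "cyhcbpa".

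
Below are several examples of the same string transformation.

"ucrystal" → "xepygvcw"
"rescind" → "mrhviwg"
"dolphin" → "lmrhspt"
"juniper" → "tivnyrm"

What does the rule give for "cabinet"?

The transformation: move the last 3 characters to the front (rotate right by 3), then shift every letter 4 places forward in the alphabet (wrapping around).
Starting from "cabinet": after the first operation, "netcabi"; after the second, "rixgefm".

rixgefm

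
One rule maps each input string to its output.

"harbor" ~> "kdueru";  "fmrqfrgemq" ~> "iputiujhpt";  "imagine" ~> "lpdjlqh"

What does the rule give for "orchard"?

Rule — shift every letter 3 places forward in the alphabet (wrapping around).
Doing the same to "orchard": "rufkdug".

rufkdug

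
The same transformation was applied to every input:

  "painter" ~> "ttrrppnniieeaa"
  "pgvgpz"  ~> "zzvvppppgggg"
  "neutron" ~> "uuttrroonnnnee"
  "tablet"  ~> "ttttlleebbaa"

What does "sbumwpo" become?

wwuussppoommbb

What's happening: double every character, then sort the characters into reverse alphabetical order.
For "sbumwpo", step one produces "ssbbuummwwppoo"; step two turns that into "wwuussppoommbb".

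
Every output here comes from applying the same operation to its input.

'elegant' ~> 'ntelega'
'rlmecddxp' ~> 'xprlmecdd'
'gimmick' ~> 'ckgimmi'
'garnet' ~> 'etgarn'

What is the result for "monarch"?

chmonar

Rule — move the last 2 characters to the front (rotate right by 2).
Doing the same to "monarch": "chmonar".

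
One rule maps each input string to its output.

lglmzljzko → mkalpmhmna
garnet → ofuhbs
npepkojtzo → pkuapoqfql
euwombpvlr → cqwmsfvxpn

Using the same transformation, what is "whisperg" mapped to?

qfshxijt

What's happening: swap the front and back halves of the string, then shift every letter 1 place forward in the alphabet (wrapping around).
For "whisperg" the result is "qfshxijt".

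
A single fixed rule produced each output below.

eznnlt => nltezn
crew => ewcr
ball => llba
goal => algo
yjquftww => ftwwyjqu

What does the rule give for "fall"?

llfa

The transformation: swap the front and back halves of the string.
"fall" → "llfa".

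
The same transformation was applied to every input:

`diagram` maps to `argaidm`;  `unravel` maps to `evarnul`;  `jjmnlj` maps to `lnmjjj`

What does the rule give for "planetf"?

tenalpf

Rule — move the last character to the front, then reverse the string.
On "planetf": the first step gives "fplanet", and the second then gives "tenalpf".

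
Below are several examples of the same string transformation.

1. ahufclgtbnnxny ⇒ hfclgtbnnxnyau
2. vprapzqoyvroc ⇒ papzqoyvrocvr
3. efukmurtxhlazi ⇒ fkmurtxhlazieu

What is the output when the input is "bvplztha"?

In each case the input is transformed by: move the first 2 characters to the end (rotate left by 2), then swap the first and last characters.
Applying both steps to "bvplztha": "plzthabv", then "vlzthabp".

vlzthabp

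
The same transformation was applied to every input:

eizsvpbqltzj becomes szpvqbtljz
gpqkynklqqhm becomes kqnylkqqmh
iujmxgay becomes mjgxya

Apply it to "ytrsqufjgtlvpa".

sruqjftgvlap

Each output is the input with this applied: swap each adjacent pair of characters (1↔2, 3↔4, ...), then delete the first 2 characters.
Starting from "ytrsqufjgtlvpa": after the first operation, "tysruqjftgvlap"; after the second, "sruqjftgvlap".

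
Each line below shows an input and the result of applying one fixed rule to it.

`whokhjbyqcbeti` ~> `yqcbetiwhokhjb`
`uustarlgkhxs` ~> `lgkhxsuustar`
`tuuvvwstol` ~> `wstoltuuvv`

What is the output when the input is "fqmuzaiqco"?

In each case the input is transformed by: swap the front and back halves of the string.
Doing the same to "fqmuzaiqco": "aiqcofqmuz".

aiqcofqmuz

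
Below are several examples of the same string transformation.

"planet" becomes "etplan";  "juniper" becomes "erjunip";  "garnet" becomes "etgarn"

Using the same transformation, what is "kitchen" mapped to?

The rule is to move the last 2 characters to the front (rotate right by 2).
So "kitchen" becomes "enkitch".

enkitch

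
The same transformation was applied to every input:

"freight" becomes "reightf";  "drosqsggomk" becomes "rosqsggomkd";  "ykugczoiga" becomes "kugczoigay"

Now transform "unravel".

nravelu

In each case the input is transformed by: move the first character to the end.
Doing the same to "unravel": "nravelu".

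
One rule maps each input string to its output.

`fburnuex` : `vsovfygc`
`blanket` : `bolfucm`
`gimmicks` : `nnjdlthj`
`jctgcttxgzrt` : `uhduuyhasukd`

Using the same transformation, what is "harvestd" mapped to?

swftueib

The pattern: move the first 2 characters to the end (rotate left by 2), then shift every letter 1 place forward in the alphabet (wrapping around).
On "harvestd": the first step gives "rvestdha", and the second then gives "swftueib".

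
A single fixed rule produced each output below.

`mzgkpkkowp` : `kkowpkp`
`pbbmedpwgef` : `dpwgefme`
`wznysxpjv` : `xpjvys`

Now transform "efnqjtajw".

The transformation: delete the first 3 characters, then move the first 2 characters to the end (rotate left by 2).
Starting from "efnqjtajw": after the first operation, "qjtajw"; after the second, "tajwqj".
(Check on "mzgkpkkowp": → "kpkkowp" → "kkowpkp" ✓)

tajwqj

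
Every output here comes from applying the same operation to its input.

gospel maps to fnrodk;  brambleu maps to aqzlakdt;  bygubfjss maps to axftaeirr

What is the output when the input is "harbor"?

gzqanq

The rule is to shift every letter 1 place backward in the alphabet (wrapping around).
Doing the same to "harbor": "gzqanq".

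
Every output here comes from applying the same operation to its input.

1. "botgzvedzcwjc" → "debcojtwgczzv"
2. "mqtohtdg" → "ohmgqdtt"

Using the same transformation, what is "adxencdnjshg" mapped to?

The rule is to take characters alternately from the front and the back (1st, last, 2nd, 2nd-last, ...), then move the last 2 characters to the front (rotate right by 2).
For "adxencdnjshg", step one produces "agdhxsejnncd"; step two turns that into "cdagdhxsejnn".

cdagdhxsejnn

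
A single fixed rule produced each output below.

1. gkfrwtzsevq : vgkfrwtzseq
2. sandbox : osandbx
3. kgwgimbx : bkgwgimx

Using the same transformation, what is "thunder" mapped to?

ethundr

The rule is to move the last character to the front, then swap the first and last characters.
For "thunder", step one produces "rthunde"; step two turns that into "ethundr".
(Check on "sandbox": → "xsandbo" → "osandbx" ✓)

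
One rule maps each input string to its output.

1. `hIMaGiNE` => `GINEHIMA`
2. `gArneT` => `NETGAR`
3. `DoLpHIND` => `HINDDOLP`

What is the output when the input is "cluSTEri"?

TERICLUS

Rule — swap the front and back halves of the string, then convert every letter to uppercase.
Working it through for "cluSTEri": intermediate "TEricluS", final "TERICLUS".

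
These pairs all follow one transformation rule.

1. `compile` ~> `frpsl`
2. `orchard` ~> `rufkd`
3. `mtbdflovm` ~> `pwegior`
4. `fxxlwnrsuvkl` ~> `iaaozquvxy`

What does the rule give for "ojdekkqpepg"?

The pattern: delete the last 2 characters, then shift every letter 3 places forward in the alphabet (wrapping around).
So "ojdekkqpepg" becomes "rmghnntsh".

rmghnntsh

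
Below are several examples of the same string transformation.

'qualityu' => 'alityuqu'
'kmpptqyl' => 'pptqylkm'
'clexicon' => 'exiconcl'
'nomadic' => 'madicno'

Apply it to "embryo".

Each output is the input with this applied: move the first 2 characters to the end (rotate left by 2).
On "embryo" that produces "bryoem".

bryoem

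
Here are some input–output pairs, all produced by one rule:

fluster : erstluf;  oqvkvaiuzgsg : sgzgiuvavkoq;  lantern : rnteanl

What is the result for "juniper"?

eripunj

The pattern: reverse the string, then swap each adjacent pair of characters (1↔2, 3↔4, ...).
On "juniper": the first step gives "repinuj", and the second then gives "eripunj".
(Check on "lantern": → "nretnal" → "rnteanl" ✓)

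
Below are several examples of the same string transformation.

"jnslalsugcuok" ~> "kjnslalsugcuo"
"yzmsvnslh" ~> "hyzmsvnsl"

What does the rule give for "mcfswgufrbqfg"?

The transformation: move the last character to the front.
"mcfswgufrbqfg" → "gmcfswgufrbqf".

gmcfswgufrbqf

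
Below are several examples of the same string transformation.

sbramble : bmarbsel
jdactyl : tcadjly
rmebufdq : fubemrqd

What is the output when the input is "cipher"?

Each output is the input with this applied: reverse the string, then move the first 2 characters to the end (rotate left by 2).
Applying both steps to "cipher": "rehpic", then "hpicre".
(Check on "sbramble": → "elbmarbs" → "bmarbsel" ✓)

hpicre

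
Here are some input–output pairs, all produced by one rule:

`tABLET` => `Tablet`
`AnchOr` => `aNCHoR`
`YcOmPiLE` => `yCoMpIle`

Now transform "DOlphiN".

In each case the input is transformed by: flip the case of every letter.
For "DOlphiN" the result is "doLPHIn".

doLPHIn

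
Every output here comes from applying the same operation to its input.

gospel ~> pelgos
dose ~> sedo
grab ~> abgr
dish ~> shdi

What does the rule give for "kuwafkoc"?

Each output is the input with this applied: swap the front and back halves of the string.
Applying that to "kuwafkoc" gives "fkockuwa".

fkockuwa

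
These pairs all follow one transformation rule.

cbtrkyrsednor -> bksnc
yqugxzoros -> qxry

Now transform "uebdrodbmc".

erbu

In each case the input is transformed by: move the first character to the end, then keep one character in every 3, starting at position 1 (positions 1st, 4th, 7th, ...).
Applying both steps to "uebdrodbmc": "ebdrodbmcu", then "erbu".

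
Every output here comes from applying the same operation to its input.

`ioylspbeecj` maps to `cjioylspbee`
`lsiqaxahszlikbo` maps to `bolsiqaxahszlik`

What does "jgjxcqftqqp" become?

qpjgjxcqftq

Each output is the input with this applied: move the last 2 characters to the front (rotate right by 2).
For "jgjxcqftqqp" the result is "qpjgjxcqftq".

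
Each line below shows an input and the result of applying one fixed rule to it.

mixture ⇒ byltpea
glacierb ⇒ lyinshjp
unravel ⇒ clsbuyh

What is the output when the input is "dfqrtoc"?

Looking at the pairs, the operation is to move the last 3 characters to the front (rotate right by 3), then shift every letter 7 places forward in the alphabet (wrapping around).
Starting from "dfqrtoc": after the first operation, "tocdfqr"; after the second, "avjkmxy".

avjkmxy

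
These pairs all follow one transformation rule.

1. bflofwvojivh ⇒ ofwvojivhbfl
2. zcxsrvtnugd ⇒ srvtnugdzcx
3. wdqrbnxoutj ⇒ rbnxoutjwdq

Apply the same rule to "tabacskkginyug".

What's happening: move the first 3 characters to the end (rotate left by 3).
On "tabacskkginyug" that produces "acskkginyugtab".

acskkginyugtab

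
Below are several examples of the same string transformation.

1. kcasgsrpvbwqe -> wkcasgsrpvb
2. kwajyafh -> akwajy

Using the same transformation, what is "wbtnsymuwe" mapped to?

Looking at the pairs, the operation is to delete the last 2 characters, then move the last character to the front.
Starting from "wbtnsymuwe": after the first operation, "wbtnsymu"; after the second, "uwbtnsym".
(Check on "kwajyafh": → "kwajya" → "akwajy" ✓)

uwbtnsym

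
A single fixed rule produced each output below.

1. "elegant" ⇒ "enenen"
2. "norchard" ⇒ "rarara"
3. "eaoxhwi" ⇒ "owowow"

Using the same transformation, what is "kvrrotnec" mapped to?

What's happening: keep one character in every 3, starting at position 3 (positions 3rd, 6th, 9th, ...), then write the whole string 3 times in a row.
Applying both steps to "kvrrotnec": "rtc", then "rtcrtcrtc".

rtcrtcrtc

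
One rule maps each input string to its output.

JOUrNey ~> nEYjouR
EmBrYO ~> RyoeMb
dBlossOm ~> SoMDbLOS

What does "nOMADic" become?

The transformation: move the last 3 characters to the front (rotate right by 3), then flip the case of every letter.
"nOMADic" → "DicnOMA" → "dICNoma".

dICNoma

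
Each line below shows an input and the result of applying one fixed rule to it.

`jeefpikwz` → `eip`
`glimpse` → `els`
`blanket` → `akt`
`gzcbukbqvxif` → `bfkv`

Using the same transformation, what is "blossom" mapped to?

The rule is to sort the characters into alphabetical order, then keep one character in every 3, starting at position 1 (positions 1st, 4th, 7th, ...).
On "blossom": the first step gives "blmooss", and the second then gives "bos".

bos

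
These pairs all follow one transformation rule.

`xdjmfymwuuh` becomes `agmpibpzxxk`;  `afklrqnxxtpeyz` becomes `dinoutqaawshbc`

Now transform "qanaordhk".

tdqdrugkn

The rule is to shift every letter 3 places forward in the alphabet (wrapping around).
On "qanaordhk" that produces "tdqdrugkn".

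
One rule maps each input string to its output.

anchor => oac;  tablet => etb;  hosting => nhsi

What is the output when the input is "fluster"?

The rule is to move the last 2 characters to the front (rotate right by 2), then keep every other character starting from the first (positions 1st, 3rd, 5th, ...).
Working it through for "fluster": intermediate "erflust", final "efut".

efut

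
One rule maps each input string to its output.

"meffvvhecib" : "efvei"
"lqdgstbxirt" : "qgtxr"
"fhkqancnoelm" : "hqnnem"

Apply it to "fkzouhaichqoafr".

kohihof

Looking at the pairs, the operation is to keep every other character starting from the second (positions 2nd, 4th, 6th, ...).
So "fkzouhaichqoafr" becomes "kohihof".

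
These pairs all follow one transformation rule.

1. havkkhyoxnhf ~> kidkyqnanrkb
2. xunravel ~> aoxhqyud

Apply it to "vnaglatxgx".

The rule is to take characters alternately from the front and the back (1st, last, 2nd, 2nd-last, ...), then shift every letter 3 places forward in the alphabet (wrapping around).
"vnaglatxgx" → "vxngaxgtla" → "yaqjdajwod".

yaqjdajwod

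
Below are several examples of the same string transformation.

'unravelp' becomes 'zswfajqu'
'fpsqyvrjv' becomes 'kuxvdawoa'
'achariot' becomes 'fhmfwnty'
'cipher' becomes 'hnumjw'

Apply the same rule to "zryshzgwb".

The pattern: shift every letter 5 places forward in the alphabet (wrapping around).
So "zryshzgwb" becomes "ewdxmelbg".

ewdxmelbg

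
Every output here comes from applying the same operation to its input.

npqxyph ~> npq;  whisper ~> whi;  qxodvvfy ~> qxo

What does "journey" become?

What's happening: keep only the first 3 characters.
So "journey" becomes "jou".

jou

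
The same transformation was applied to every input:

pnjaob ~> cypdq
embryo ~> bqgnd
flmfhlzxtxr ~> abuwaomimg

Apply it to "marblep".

Rule — shift every letter 11 places backward in the alphabet (wrapping around), then delete the first character.
So "marblep" becomes "pgqate".
(Check on "embryo": → "tbqgnd" → "bqgnd" ✓)

pgqate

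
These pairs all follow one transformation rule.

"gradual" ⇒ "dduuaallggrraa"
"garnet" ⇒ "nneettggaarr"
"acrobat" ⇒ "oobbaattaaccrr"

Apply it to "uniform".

ffoorrmmuunnii

Each output is the input with this applied: move the first 3 characters to the end (rotate left by 3), then double every character.
Applying both steps to "uniform": "formuni", then "ffoorrmmuunnii".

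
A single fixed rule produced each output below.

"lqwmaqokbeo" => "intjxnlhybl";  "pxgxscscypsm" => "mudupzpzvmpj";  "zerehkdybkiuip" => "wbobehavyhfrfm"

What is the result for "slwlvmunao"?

The transformation: shift every letter 3 places backward in the alphabet (wrapping around).
So "slwlvmunao" becomes "pitisjrkxl".

pitisjrkxl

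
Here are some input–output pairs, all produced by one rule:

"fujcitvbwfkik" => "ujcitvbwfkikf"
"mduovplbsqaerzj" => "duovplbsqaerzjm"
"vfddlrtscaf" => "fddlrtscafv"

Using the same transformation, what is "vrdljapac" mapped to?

rdljapacv

Rule — move the first character to the end.
So "vrdljapac" becomes "rdljapacv".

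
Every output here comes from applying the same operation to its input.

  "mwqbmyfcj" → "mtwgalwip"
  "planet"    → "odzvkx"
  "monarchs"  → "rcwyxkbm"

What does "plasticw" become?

The rule is to shift every letter 10 places forward in the alphabet (wrapping around), then move the last 2 characters to the front (rotate right by 2).
Working it through for "plasticw": intermediate "zvkcdsmg", final "mgzvkcds".

mgzvkcds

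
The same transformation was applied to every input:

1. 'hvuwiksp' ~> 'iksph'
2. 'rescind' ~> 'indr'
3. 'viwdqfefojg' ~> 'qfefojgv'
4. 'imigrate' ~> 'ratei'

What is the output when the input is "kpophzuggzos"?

hzuggzosk

In each case the input is transformed by: move the first character to the end, then delete the first 3 characters.
Working it through for "kpophzuggzos": intermediate "pophzuggzosk", final "hzuggzosk".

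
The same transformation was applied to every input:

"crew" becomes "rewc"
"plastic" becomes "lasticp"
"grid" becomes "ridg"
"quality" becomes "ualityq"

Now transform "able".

What's happening: move the first character to the end.
So "able" becomes "blea".

blea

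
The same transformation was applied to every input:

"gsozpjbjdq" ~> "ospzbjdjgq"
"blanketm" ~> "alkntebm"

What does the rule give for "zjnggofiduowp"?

The pattern: move the first character to the end, then swap each adjacent pair of characters (1↔2, 3↔4, ...).
Starting from "zjnggofiduowp": after the first operation, "jnggofiduowpz"; after the second, "njggfodioupwz".

njggfodioupwz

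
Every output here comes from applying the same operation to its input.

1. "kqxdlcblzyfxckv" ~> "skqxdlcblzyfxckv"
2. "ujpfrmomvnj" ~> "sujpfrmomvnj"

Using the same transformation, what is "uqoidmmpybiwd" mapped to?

suqoidmmpybiwd

Looking at the pairs, the operation is to prepend "s".
For "uqoidmmpybiwd" the result is "suqoidmmpybiwd".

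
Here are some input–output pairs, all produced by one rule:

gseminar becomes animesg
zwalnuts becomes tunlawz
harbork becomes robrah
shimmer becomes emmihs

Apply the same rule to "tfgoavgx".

The rule is to reverse the string, then delete the first character.
Working it through for "tfgoavgx": intermediate "xgvaogft", final "gvaogft".

gvaogft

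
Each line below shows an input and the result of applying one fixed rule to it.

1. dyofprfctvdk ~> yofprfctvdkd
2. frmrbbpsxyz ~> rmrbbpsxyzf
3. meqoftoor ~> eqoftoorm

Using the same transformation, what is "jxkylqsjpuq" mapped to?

In each case the input is transformed by: move the first character to the end.
So "jxkylqsjpuq" becomes "xkylqsjpuqj".

xkylqsjpuqj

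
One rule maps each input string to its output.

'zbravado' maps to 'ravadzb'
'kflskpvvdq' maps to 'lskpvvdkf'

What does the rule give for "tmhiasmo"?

The rule is to delete the last character, then move the first 2 characters to the end (rotate left by 2).
For "tmhiasmo", step one produces "tmhiasm"; step two turns that into "hiasmtm".

hiasmtm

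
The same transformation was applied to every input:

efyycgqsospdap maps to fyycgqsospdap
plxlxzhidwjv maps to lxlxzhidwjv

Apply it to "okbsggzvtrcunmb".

Rule — delete the first character.
Applying that to "okbsggzvtrcunmb" gives "kbsggzvtrcunmb".

kbsggzvtrcunmb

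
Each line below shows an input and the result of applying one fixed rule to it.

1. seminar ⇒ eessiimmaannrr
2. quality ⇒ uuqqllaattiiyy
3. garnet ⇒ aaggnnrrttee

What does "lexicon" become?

eelliixxooccnn

Each output is the input with this applied: swap each adjacent pair of characters (1↔2, 3↔4, ...), then double every character.
Applying both steps to "lexicon": "elixocn", then "eelliixxooccnn".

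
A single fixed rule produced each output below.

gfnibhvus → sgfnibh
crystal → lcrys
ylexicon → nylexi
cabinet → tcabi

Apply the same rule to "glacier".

rglac

In each case the input is transformed by: move the last character to the front, then delete the last 2 characters.
Applying that to "glacier" gives "rglac".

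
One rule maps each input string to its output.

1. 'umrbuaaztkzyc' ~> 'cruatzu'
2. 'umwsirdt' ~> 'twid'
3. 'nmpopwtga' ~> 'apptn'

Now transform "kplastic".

Looking at the pairs, the operation is to swap the first and last characters, then keep every other character starting from the first (positions 1st, 3rd, 5th, ...).
For "kplastic", step one produces "cplastik"; step two turns that into "clsi".

clsi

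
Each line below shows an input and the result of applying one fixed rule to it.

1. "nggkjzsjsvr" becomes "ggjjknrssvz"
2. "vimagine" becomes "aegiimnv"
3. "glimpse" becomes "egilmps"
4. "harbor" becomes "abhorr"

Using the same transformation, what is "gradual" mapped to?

aadglru

Each output is the input with this applied: sort the characters into alphabetical order.
Applying that to "gradual" gives "aadglru".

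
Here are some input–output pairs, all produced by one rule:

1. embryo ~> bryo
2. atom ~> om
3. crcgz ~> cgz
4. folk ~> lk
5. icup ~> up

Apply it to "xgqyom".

Looking at the pairs, the operation is to delete the first 2 characters.
"xgqyom" → "qyom".

qyom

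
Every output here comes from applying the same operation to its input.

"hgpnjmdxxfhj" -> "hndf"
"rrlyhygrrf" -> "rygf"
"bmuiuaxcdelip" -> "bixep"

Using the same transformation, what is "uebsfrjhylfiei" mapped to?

usjle

The transformation: keep one character in every 3, starting at position 1 (positions 1st, 4th, 7th, ...).
Doing the same to "uebsfrjhylfiei": "usjle".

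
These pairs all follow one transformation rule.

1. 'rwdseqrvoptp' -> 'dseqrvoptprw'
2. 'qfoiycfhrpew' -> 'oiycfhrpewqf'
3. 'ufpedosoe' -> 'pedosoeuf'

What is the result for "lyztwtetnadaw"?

ztwtetnadawly

Each output is the input with this applied: move the first 2 characters to the end (rotate left by 2).
"lyztwtetnadaw" → "ztwtetnadawly".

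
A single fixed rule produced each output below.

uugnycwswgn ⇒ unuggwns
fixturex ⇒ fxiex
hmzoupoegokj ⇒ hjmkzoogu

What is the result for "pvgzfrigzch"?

phvcgzzg

In each case the input is transformed by: take characters alternately from the front and the back (1st, last, 2nd, 2nd-last, ...), then delete the last 3 characters.
For "pvgzfrigzch", step one produces "phvcgzzgfir"; step two turns that into "phvcgzzg".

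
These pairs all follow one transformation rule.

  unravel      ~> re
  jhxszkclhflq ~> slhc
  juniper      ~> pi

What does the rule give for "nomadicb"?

The rule is to sort the characters into reverse alphabetical order, then keep one character in every 3, starting at position 3 (positions 3rd, 6th, 9th, ...).
On "nomadicb": the first step gives "onmidcba", and the second then gives "mc".

mc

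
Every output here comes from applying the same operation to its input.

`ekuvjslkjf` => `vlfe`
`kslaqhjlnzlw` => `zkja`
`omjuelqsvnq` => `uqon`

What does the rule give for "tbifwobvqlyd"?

Rule — keep one character in every 3, starting at position 1 (positions 1st, 4th, 7th, ...), then sort the characters into reverse alphabetical order.
Applying that to "tbifwobvqlyd" gives "tlfb".

tlfb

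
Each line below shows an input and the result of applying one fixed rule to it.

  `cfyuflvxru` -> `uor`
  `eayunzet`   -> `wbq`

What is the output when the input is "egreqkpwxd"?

The rule is to shift every letter 3 places backward in the alphabet (wrapping around), then keep only the last 3 characters.
Starting from "egreqkpwxd": after the first operation, "bdobnhmtua"; after the second, "tua".

tua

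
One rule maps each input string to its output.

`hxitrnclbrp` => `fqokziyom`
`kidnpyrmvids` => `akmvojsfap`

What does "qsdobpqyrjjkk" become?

alymnvogghh

Rule — delete the first 2 characters, then shift every letter 3 places backward in the alphabet (wrapping around).
So "qsdobpqyrjjkk" becomes "alymnvogghh".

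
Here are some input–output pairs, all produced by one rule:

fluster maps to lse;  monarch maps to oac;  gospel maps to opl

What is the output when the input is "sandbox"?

What's happening: keep every other character starting from the second (positions 2nd, 4th, 6th, ...).
Applying that to "sandbox" gives "ado".

ado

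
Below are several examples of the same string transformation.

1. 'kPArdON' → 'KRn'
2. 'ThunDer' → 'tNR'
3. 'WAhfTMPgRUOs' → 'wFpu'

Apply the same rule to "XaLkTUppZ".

xKP

What's happening: keep one character in every 3, starting at position 1 (positions 1st, 4th, 7th, ...), then flip the case of every letter.
On "XaLkTUppZ": the first step gives "Xkp", and the second then gives "xKP".
(Check on "kPArdON": → "krN" → "KRn" ✓)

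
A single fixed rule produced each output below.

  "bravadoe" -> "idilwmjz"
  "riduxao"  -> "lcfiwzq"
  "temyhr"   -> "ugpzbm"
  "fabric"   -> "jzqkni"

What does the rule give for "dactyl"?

kbgtli

The pattern: shift every letter 8 places forward in the alphabet (wrapping around), then move the first 2 characters to the end (rotate left by 2).
"dactyl" → "kbgtli".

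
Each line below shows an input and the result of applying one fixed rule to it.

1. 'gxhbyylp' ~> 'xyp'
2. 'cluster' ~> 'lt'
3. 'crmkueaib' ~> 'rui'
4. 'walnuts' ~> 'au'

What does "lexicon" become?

ec

Looking at the pairs, the operation is to keep one character in every 3, starting at position 2 (positions 2nd, 5th, 8th, ...).
Doing the same to "lexicon": "ec".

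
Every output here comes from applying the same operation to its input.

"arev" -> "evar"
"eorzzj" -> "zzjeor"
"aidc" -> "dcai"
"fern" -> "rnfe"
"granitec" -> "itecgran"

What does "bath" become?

thba

Looking at the pairs, the operation is to swap the front and back halves of the string.
"bath" → "thba".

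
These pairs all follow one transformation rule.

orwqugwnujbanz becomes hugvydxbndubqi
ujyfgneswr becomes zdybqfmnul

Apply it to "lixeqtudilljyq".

Each output is the input with this applied: move the last 3 characters to the front (rotate right by 3), then shift every letter 7 places forward in the alphabet (wrapping around).
For "lixeqtudilljyq" the result is "qfxspelxabkpss".

qfxspelxabkpss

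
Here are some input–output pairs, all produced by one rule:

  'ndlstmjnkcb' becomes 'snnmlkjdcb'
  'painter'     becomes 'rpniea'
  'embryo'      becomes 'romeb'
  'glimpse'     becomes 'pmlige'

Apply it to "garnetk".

rnkgea

The pattern: sort the characters into reverse alphabetical order, then delete the first character.
On "garnetk": the first step gives "trnkgea", and the second then gives "rnkgea".
(Check on "painter": → "trpniea" → "rpniea" ✓)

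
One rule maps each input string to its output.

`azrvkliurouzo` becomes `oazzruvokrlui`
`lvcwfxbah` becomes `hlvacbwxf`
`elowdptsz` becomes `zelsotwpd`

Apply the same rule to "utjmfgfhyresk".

Each output is the input with this applied: swap the first and last characters, then take characters alternately from the front and the back (1st, last, 2nd, 2nd-last, ...).
Working it through for "utjmfgfhyresk": intermediate "ktjmfgfhyresu", final "kutsjemrfyghf".
(Check on "azrvkliurouzo": → "ozrvkliurouza" → "oazzruvokrlui" ✓)

kutsjemrfyghf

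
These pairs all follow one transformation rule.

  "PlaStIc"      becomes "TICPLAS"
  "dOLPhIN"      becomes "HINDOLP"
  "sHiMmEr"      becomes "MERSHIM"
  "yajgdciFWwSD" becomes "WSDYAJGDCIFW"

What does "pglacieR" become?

Rule — move the last 3 characters to the front (rotate right by 3), then convert every letter to uppercase.
On "pglacieR" that produces "IERPGLAC".

IERPGLAC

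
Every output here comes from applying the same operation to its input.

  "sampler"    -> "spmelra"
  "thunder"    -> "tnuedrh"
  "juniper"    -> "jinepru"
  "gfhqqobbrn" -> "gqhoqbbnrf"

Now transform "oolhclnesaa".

In each case the input is transformed by: swap each adjacent pair of characters (1↔2, 3↔4, ...), then move the first character to the end.
Applying that to "oolhclnesaa" gives "ohllcenasao".

ohllcenasao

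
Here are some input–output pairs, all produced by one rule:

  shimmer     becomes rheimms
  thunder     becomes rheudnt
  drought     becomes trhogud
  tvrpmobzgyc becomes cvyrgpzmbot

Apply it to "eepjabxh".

hexpbjae

What's happening: take characters alternately from the front and the back (1st, last, 2nd, 2nd-last, ...), then move the first character to the end.
For "eepjabxh", step one produces "ehexpbja"; step two turns that into "hexpbjae".
(Check on "drought": → "dtrhogu" → "trhogud" ✓)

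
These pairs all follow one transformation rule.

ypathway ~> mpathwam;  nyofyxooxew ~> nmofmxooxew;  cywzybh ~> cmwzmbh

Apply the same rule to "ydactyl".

In each case the input is transformed by: replace every "y" with "m".
On "ydactyl" that produces "mdactml".

mdactml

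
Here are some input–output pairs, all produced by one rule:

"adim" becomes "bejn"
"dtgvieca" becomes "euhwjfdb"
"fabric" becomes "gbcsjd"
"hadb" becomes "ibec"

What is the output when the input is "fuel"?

The rule is to shift every letter 1 place forward in the alphabet (wrapping around).
So "fuel" becomes "gvfm".

gvfm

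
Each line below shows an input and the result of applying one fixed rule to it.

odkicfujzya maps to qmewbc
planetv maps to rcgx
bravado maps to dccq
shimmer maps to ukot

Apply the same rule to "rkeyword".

In each case the input is transformed by: shift every letter 2 places forward in the alphabet (wrapping around), then keep every other character starting from the first (positions 1st, 3rd, 5th, ...).
"rkeyword" → "tmgayqtf" → "tgyt".

tgyt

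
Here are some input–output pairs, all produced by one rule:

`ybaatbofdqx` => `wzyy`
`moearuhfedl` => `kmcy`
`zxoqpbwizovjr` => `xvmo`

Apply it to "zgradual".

xepy

Rule — shift every letter 2 places backward in the alphabet (wrapping around), then keep only the first 4 characters.
On "zgradual": the first step gives "xepybsyj", and the second then gives "xepy".
(Check on "moearuhfedl": → "kmcypsfdcbj" → "kmcy" ✓)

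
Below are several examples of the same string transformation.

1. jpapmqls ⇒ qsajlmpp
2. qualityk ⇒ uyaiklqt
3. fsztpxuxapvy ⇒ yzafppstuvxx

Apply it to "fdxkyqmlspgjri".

xydfgijklmpqrs

What's happening: sort the characters into alphabetical order, then move the last 2 characters to the front (rotate right by 2).
On "fdxkyqmlspgjri" that produces "xydfgijklmpqrs".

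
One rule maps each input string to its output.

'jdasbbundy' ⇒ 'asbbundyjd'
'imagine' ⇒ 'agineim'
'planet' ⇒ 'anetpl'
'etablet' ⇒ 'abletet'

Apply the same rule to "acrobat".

What's happening: move the first 2 characters to the end (rotate left by 2).
Applying that to "acrobat" gives "robatac".

robatac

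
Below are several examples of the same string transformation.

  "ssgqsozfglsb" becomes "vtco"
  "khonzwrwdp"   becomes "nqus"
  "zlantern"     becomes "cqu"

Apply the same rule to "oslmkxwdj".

rpz

Looking at the pairs, the operation is to shift every letter 3 places forward in the alphabet (wrapping around), then keep one character in every 3, starting at position 1 (positions 1st, 4th, 7th, ...).
Working it through for "oslmkxwdj": intermediate "rvopnazgm", final "rpz".
(Check on "khonzwrwdp": → "nkrqczuzgs" → "nqus" ✓)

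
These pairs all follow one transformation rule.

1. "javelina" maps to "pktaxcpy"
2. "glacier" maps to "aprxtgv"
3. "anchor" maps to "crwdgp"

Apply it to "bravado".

gpkpsdq

What's happening: shift every letter 11 places backward in the alphabet (wrapping around), then move the first character to the end.
On "bravado" that produces "gpkpsdq".
(Check on "glacier": → "vaprxtg" → "aprxtgv" ✓)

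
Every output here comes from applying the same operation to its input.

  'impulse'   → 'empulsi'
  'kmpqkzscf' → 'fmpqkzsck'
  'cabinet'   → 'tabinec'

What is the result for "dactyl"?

lactyd

Looking at the pairs, the operation is to swap the first and last characters.
So "dactyl" becomes "lactyd".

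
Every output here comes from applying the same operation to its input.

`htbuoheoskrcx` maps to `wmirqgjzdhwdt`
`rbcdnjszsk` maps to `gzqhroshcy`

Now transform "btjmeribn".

The transformation: shift every letter 11 places backward in the alphabet (wrapping around), then take characters alternately from the front and the back (1st, last, 2nd, 2nd-last, ...).
Starting from "btjmeribn": after the first operation, "qiybtgxqc"; after the second, "qciqyxbgt".

qciqyxbgt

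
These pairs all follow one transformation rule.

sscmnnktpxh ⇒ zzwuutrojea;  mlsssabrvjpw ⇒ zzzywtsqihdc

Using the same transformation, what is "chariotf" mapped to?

yvpomjha

Each output is the input with this applied: shift every letter 7 places forward in the alphabet (wrapping around), then sort the characters into reverse alphabetical order.
For "chariotf", step one produces "johypvam"; step two turns that into "yvpomjha".
(Check on "sscmnnktpxh": → "zzjtuuraweo" → "zzwuutrojea" ✓)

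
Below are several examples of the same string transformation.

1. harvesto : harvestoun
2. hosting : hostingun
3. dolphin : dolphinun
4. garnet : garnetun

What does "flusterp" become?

What's happening: append "un".
Applying that to "flusterp" gives "flusterpun".

flusterpun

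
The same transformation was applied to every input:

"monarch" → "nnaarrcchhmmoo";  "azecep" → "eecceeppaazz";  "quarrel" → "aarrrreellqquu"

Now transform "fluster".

uusstteerrffll

The transformation: move the first 2 characters to the end (rotate left by 2), then double every character.
On "fluster": the first step gives "usterfl", and the second then gives "uusstteerrffll".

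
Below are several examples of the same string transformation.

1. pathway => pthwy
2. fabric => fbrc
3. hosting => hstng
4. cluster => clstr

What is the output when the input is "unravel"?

nrvl

In each case the input is transformed by: remove every vowel.
Applying that to "unravel" gives "nrvl".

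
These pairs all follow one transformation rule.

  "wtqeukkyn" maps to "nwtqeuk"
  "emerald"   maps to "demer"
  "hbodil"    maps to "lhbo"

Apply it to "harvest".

tharv

The pattern: move the last character to the front, then delete the last 2 characters.
Applying that to "harvest" gives "tharv".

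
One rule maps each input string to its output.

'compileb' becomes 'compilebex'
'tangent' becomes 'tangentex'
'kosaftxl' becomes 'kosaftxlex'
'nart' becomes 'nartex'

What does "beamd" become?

Each output is the input with this applied: append "ex".
"beamd" → "beamdex".

beamdex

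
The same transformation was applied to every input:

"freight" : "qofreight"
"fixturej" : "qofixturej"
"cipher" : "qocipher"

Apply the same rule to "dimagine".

qodimagine

Looking at the pairs, the operation is to prepend "qo".
On "dimagine" that produces "qodimagine".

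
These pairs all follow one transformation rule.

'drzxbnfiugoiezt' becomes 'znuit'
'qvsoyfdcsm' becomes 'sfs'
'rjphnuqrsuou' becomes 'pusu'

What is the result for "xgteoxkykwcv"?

Looking at the pairs, the operation is to keep one character in every 3, starting at position 3 (positions 3rd, 6th, 9th, ...).
For "xgteoxkykwcv" the result is "txkv".

txkv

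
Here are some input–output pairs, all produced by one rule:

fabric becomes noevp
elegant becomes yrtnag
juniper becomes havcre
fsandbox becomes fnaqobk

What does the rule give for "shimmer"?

What's happening: delete the first character, then shift every letter 13 places forward in the alphabet (wrapping around) — i.e. ROT13.
For "shimmer", step one produces "himmer"; step two turns that into "uvzzre".

uvzzre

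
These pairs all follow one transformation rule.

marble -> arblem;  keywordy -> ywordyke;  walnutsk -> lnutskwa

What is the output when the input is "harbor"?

Each output is the input with this applied: move the last 2 characters to the front (rotate right by 2), then swap the front and back halves of the string.
"harbor" → "orharb" → "arborh".

arborh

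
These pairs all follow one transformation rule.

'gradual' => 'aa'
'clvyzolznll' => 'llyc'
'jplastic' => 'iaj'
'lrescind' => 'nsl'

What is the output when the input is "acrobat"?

Rule — reverse the string, then keep one character in every 3, starting at position 2 (positions 2nd, 5th, 8th, ...).
"acrobat" → "taborca" → "ar".

ar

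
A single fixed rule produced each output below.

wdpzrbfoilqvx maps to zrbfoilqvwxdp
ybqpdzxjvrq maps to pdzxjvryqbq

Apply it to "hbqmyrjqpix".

myrjqpihxbq

What's happening: swap the first and last characters, then move the first 3 characters to the end (rotate left by 3).
Working it through for "hbqmyrjqpix": intermediate "xbqmyrjqpih", final "myrjqpihxbq".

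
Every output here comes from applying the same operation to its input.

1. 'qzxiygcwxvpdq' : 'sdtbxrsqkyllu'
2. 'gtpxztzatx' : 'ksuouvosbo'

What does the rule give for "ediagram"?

The rule is to move the first 2 characters to the end (rotate left by 2), then shift every letter 5 places backward in the alphabet (wrapping around).
Starting from "ediagram": after the first operation, "iagramed"; after the second, "dvbmvhzy".

dvbmvhzy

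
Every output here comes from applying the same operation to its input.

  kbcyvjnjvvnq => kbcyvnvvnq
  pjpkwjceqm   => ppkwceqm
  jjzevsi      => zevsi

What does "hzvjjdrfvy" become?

Each output is the input with this applied: remove every "j".
Doing the same to "hzvjjdrfvy": "hzvdrfvy".

hzvdrfvy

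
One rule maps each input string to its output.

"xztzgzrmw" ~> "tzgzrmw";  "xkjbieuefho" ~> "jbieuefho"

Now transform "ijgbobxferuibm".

Each output is the input with this applied: delete the first 2 characters.
Applying that to "ijgbobxferuibm" gives "gbobxferuibm".

gbobxferuibm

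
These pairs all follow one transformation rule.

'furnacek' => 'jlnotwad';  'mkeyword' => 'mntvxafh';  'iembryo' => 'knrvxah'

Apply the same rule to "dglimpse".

The transformation: sort the characters into alphabetical order, then shift every letter 9 places forward in the alphabet (wrapping around).
Applying both steps to "dglimpse": "degilmps", then "mnpruvyb".

mnpruvyb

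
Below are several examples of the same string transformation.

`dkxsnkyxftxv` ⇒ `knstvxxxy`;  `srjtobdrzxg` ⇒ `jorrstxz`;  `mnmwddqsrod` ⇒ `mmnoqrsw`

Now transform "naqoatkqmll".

Looking at the pairs, the operation is to sort the characters into alphabetical order, then delete the first 3 characters.
On "naqoatkqmll": the first step gives "aakllmnoqqt", and the second then gives "llmnoqqt".
(Check on "srjtobdrzxg": → "bdgjorrstxz" → "jorrstxz" ✓)

llmnoqqt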